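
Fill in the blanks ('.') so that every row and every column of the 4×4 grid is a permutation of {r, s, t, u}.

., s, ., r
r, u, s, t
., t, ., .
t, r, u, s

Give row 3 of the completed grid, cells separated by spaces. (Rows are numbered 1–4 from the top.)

s t r u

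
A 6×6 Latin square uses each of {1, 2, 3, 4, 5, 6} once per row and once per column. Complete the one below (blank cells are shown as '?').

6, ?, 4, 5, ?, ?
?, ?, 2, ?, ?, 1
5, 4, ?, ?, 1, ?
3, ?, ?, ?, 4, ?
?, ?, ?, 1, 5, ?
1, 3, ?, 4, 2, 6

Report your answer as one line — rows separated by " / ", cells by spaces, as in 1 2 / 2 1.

6 1 4 5 3 2 / 4 5 2 3 6 1 / 5 4 6 2 1 3 / 3 2 1 6 4 5 / 2 6 3 1 5 4 / 1 3 5 4 2 6

(r1,c5) = 3
(r1,c6) = 2
(r2,c1) = 4
(r2,c5) = 6
(r3,c6) = 3
(r4,c6) = 5
(r5,c1) = 2
(r5,c2) = 6
(r5,c3) = 3
(r5,c6) = 4
(r6,c3) = 5
(r1,c2) = 1
(r2,c2) = 5
(r2,c4) = 3
(r3,c3) = 6
(r3,c4) = 2
(r4,c2) = 2
(r4,c3) = 1
(r4,c4) = 6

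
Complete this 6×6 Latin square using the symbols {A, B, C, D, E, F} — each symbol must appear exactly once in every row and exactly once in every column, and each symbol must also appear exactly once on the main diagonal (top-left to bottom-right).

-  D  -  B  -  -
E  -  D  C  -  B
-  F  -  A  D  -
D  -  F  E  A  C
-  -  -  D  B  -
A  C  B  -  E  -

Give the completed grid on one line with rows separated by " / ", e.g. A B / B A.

F D E B C A / E A D C F B / B F C A D E / D B F E A C / C E A D B F / A C B F E D

(r2,c2) = A
(r2,c5) = F
(r3,c3) = C
(r3,c6) = E
(r4,c2) = B
(r5,c2) = E
(r5,c3) = A
(r5,c6) = F
(r6,c4) = F
(r6,c6) = D
(r1,c1) = F
(r1,c3) = E
(r1,c5) = C
(r1,c6) = A
(r3,c1) = B
(r5,c1) = C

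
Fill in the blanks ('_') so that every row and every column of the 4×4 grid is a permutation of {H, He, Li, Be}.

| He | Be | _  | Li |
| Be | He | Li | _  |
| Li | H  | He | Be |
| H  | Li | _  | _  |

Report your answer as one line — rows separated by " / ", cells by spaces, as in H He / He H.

He Be H Li / Be He Li H / Li H He Be / H Li Be He

(r1,c3): row 1 has {He,Li,Be}; column 3 has {He,Li}, so it must be H.
(r2,c4): row 2 has {He,Li,Be}; column 4 has {Li,Be}, so it must be H.
(r4,c3): row 4 has {H,Li}; column 3 has {H,He,Li}, so it must be Be.
(r4,c4): row 4 has {H,Li,Be}; column 4 has {H,Li,Be}, so it must be He.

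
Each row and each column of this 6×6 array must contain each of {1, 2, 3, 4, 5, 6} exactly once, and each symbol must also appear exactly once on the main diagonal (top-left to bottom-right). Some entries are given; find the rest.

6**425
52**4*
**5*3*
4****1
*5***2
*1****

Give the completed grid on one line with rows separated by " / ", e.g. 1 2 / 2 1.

6 3 1 4 2 5 / 5 2 6 1 4 3 / 1 4 5 2 3 6 / 4 6 2 3 5 1 / 3 5 4 6 1 2 / 2 1 3 5 6 4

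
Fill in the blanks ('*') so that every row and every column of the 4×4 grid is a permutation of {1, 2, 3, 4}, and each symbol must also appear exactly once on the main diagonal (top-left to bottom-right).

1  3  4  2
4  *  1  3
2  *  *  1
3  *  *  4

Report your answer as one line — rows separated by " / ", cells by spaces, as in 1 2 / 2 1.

1 3 4 2 / 4 2 1 3 / 2 4 3 1 / 3 1 2 4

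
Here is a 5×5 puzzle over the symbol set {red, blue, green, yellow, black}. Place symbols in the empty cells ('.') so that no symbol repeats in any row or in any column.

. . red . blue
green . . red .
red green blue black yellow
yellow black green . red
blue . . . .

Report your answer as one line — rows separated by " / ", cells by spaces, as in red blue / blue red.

(r1,c1) = black
(r1,c2) = yellow
(r1,c4) = green
(r2,c2) = blue
(r2,c5) = black
(r4,c4) = blue
(r5,c2) = red
(r5,c4) = yellow
(r5,c5) = green
(r2,c3) = yellow
(r5,c3) = black

black yellow red green blue / green blue yellow red black / red green blue black yellow / yellow black green blue red / blue red black yellow green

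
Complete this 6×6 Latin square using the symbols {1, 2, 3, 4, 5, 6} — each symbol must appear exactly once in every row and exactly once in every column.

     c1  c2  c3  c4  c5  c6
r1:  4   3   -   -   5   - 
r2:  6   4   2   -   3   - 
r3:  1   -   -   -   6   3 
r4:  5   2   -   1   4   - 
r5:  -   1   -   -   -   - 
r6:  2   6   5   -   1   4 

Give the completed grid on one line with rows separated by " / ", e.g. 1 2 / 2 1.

(r2,c4) = 5
(r2,c6) = 1
(r3,c2) = 5
(r3,c3) = 4
(r3,c4) = 2
(r4,c6) = 6
(r5,c1) = 3
(r5,c3) = 6
(r5,c4) = 4
(r5,c5) = 2
(r5,c6) = 5
(r6,c4) = 3
(r1,c3) = 1
(r1,c4) = 6
(r1,c6) = 2
(r4,c3) = 3

4 3 1 6 5 2 / 6 4 2 5 3 1 / 1 5 4 2 6 3 / 5 2 3 1 4 6 / 3 1 6 4 2 5 / 2 6 5 3 1 4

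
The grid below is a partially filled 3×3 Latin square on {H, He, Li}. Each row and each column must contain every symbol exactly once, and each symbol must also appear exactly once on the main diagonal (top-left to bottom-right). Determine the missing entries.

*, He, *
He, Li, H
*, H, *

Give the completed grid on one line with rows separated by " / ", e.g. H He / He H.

H He Li / He Li H / Li H He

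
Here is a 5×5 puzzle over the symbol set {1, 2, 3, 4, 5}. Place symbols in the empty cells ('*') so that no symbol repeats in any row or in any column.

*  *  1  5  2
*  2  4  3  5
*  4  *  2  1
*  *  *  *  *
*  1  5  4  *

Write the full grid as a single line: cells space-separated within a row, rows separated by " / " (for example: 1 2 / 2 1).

4 3 1 5 2 / 1 2 4 3 5 / 5 4 3 2 1 / 3 5 2 1 4 / 2 1 5 4 3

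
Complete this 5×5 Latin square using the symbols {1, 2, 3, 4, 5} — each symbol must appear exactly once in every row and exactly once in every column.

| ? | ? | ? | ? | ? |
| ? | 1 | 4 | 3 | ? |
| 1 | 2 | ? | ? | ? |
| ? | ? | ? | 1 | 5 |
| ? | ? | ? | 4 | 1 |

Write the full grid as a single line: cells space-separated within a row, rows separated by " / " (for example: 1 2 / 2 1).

(r2,c5): row 2 has {1,3,4}; column 5 has {1,5}, so it must be 2.
(r3,c4): row 3 has {1,2}; column 4 has {1,3,4}, so it must be 5.
(r1,c4): row 1 is empty so far; column 4 has {1,3,4,5}, so it must be 2.
(r2,c1): row 2 has {1,2,3,4}; column 1 has {1}, so it must be 5.
(r3,c3): row 3 has {1,2,5}; column 3 has {4}, so it must be 3.
(r3,c5): row 3 has {1,2,3,5}; column 5 has {1,2,5}, so it must be 4.
(r4,c3): row 4 has {1,5}; column 3 has {3,4}, so it must be 2.
(r5,c3): row 5 has {1,4}; column 3 has {2,3,4}, so it must be 5.
(r1,c3): row 1 has {2}; column 3 has {2,3,4,5}, so it must be 1.
(r1,c5): row 1 has {1,2}; column 5 has {1,2,4,5}, so it must be 3.
(r5,c2): row 5 has {1,4,5}; column 2 has {1,2}, so it must be 3.
(r1,c1): row 1 has {1,2,3}; column 1 has {1,5}, so it must be 4.
(r1,c2): row 1 has {1,2,3,4}; column 2 has {1,2,3}, so it must be 5.
(r4,c1): row 4 has {1,2,5}; column 1 has {1,4,5}, so it must be 3.
(r4,c2): row 4 has {1,2,3,5}; column 2 has {1,2,3,5}, so it must be 4.
(r5,c1): row 5 has {1,3,4,5}; column 1 has {1,3,4,5}, so it must be 2.

4 5 1 2 3 / 5 1 4 3 2 / 1 2 3 5 4 / 3 4 2 1 5 / 2 3 5 4 1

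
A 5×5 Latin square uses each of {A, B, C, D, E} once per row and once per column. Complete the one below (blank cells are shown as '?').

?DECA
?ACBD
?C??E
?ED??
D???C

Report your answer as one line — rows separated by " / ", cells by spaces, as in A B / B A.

B D E C A / E A C B D / A C B D E / C E D A B / D B A E C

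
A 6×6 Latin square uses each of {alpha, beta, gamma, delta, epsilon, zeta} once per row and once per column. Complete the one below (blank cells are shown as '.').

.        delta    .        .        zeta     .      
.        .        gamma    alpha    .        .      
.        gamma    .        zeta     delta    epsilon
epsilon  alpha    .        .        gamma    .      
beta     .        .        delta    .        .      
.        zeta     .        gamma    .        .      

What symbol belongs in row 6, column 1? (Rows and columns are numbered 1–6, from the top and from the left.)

delta

(r3,c1) = alpha
(r3,c3) = beta
(r4,c4) = beta
(r5,c2) = epsilon
(r5,c5) = alpha
(r6,c1) = delta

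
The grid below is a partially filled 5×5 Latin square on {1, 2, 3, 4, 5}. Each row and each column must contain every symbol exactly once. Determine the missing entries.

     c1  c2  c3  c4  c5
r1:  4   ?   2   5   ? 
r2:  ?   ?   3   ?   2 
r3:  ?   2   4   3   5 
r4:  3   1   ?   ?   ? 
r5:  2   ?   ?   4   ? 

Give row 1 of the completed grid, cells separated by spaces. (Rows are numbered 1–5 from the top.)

4 3 2 5 1

(r1,c2) = 3
(r1,c5) = 1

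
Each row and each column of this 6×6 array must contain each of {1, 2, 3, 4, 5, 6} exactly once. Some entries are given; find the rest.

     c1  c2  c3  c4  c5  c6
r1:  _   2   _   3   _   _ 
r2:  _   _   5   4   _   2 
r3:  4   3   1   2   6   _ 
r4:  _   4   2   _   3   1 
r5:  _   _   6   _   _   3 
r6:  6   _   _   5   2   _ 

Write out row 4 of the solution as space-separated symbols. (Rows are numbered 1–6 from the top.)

5 4 2 6 3 1

(r1,c3): row 1 has {2,3}; column 3 has {1,2,5,6}, so it must be 4.
(r2,c5): row 2 has {2,4,5}; column 5 has {2,3,6}, so it must be 1.
(r3,c6): row 3 has {1,2,3,4,6}; column 6 has {1,2,3}, so it must be 5.
(r4,c1): row 4 has {1,2,3,4}; column 1 has {4,6}, so it must be 5.
(r4,c4): row 4 has {1,2,3,4,5}; column 4 has {2,3,4,5}, so it must be 6.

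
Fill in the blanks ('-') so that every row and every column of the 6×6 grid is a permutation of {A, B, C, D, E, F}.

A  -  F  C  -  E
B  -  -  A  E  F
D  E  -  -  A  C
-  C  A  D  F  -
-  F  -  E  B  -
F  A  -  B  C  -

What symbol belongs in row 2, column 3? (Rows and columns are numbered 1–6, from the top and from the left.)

C

At row 1, column 5: row 1 has {A,C,E,F}; column 5 has {A,B,C,E,F}; that leaves D.
At row 2, column 2: row 2 has {A,B,E,F}; column 2 has {A,C,E,F}; that leaves D.
At row 2, column 3: row 2 has {A,B,D,E,F}; column 3 has {A,F}; that leaves C.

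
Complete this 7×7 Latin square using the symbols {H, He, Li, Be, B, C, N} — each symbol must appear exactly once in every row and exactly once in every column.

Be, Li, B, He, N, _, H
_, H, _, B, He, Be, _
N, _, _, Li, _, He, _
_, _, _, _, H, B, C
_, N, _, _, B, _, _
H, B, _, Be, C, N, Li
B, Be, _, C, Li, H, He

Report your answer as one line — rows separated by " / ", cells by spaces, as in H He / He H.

Be Li B He N C H / C H Li B He Be N / N C H Li Be He B / Li He Be N H B C / He N C H B Li Be / H B He Be C N Li / B Be N C Li H He

(r1,c6) = C
(r2,c7) = N
(r3,c2) = C
(r3,c5) = Be
(r3,c7) = B
(r4,c2) = He
(r4,c4) = N
(r5,c4) = H
(r5,c6) = Li
(r5,c7) = Be
(r6,c3) = He
(r7,c3) = N
(r3,c3) = H
(r4,c1) = Li
(r4,c3) = Be
(r5,c3) = C
(r2,c1) = C
(r2,c3) = Li
(r5,c1) = He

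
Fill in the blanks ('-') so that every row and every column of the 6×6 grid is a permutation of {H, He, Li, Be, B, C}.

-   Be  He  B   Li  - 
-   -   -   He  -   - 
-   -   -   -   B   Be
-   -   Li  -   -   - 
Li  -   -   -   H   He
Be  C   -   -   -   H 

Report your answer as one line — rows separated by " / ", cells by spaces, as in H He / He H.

H Be He B Li C / B H Be He C Li / He Li H C B Be / C He Li H Be B / Li B C Be H He / Be C B Li He H

(r1,c6) = C
(r4,c6) = B
(r5,c2) = B
(r6,c3) = B
(r6,c4) = Li
(r6,c5) = He
(r1,c1) = H
(r2,c6) = Li
(r2,c2) = H
(r4,c2) = He
(r3,c2) = Li
(r4,c1) = C
(r4,c5) = Be
(r2,c1) = B
(r2,c5) = C
(r3,c1) = He
(r4,c4) = H
(r2,c3) = Be
(r3,c4) = C
(r5,c3) = C
(r5,c4) = Be
(r3,c3) = H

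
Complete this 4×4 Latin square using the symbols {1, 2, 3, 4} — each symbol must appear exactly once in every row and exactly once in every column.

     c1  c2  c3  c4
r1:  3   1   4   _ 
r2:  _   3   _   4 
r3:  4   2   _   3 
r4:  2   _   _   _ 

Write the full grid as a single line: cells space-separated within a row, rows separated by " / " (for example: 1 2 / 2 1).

3 1 4 2 / 1 3 2 4 / 4 2 1 3 / 2 4 3 1

(r1,c4) = 2
(r2,c1) = 1
(r2,c3) = 2
(r3,c3) = 1
(r4,c2) = 4
(r4,c3) = 3
(r4,c4) = 1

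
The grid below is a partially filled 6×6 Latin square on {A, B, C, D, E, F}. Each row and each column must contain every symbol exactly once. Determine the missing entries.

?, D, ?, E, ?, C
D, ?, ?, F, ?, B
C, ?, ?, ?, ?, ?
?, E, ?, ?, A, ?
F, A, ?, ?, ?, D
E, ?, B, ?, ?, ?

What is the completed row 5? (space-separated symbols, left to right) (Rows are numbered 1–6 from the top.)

F A E B C D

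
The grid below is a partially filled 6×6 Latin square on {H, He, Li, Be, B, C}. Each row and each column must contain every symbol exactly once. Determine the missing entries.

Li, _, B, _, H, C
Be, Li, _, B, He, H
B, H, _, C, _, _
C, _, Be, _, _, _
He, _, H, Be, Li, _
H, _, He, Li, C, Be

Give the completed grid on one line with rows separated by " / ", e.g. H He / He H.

row 1 has {H,Li,B,C}; column 4 has {Li,Be,B,C} — only He is left for (r1,c4).
row 2 has {H,He,Li,Be,B}; column 3 has {H,He,Be,B} — only C is left for (r2,c3).
row 3 has {H,B,C}; column 3 has {H,He,Be,B,C} — only Li is left for (r3,c3).
row 3 has {H,Li,B,C}; column 5 has {H,He,Li,C} — only Be is left for (r3,c5).
row 3 has {H,Li,Be,B,C}; column 6 has {H,Be,C} — only He is left for (r3,c6).
row 4 has {Be,C}; column 4 has {He,Li,Be,B,C} — only H is left for (r4,c4).
row 4 has {H,Be,C}; column 5 has {H,He,Li,Be,C} — only B is left for (r4,c5).
row 4 has {H,Be,B,C}; column 6 has {H,He,Be,C} — only Li is left for (r4,c6).
row 5 has {H,He,Li,Be}; column 6 has {H,He,Li,Be,C} — only B is left for (r5,c6).
row 6 has {H,He,Li,Be,C}; column 2 has {H,Li} — only B is left for (r6,c2).
row 1 has {H,He,Li,B,C}; column 2 has {H,Li,B} — only Be is left for (r1,c2).
row 4 has {H,Li,Be,B,C}; column 2 has {H,Li,Be,B} — only He is left for (r4,c2).
row 5 has {H,He,Li,Be,B}; column 2 has {H,He,Li,Be,B} — only C is left for (r5,c2).

Li Be B He H C / Be Li C B He H / B H Li C Be He / C He Be H B Li / He C H Be Li B / H B He Li C Be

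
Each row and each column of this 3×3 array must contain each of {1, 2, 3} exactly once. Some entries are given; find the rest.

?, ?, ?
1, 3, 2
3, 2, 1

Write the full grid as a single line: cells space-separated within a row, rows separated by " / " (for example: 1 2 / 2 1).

(r1,c1) = 2
(r1,c2) = 1
(r1,c3) = 3

2 1 3 / 1 3 2 / 3 2 1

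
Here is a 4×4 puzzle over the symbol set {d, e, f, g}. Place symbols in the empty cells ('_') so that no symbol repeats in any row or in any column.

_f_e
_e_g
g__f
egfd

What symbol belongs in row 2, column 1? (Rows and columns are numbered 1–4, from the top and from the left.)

At row 1, column 1: row 1 has {e,f}; column 1 has {e,g}; that leaves d.
At row 1, column 3: row 1 has {d,e,f}; column 3 has {f}; that leaves g.
At row 2, column 1: row 2 has {e,g}; column 1 has {d,e,g}; that leaves f.

f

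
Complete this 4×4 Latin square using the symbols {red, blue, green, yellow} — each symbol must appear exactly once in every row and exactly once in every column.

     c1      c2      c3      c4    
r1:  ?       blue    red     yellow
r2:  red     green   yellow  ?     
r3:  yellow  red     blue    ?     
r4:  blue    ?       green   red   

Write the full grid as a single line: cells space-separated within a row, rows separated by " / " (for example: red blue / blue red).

green blue red yellow / red green yellow blue / yellow red blue green / blue yellow green red

(r1,c1): row 1 has {red,blue,yellow}; column 1 has {red,blue,yellow}, so it must be green.
(r2,c4): row 2 has {red,green,yellow}; column 4 has {red,yellow}, so it must be blue.
(r3,c4): row 3 has {red,blue,yellow}; column 4 has {red,blue,yellow}, so it must be green.
(r4,c2): row 4 has {red,blue,green}; column 2 has {red,blue,green}, so it must be yellow.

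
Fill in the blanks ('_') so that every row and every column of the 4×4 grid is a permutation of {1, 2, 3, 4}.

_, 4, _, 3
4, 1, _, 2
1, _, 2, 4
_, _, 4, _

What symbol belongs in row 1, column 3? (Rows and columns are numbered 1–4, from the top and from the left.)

1

Cell (r1,c1): row 1 has {3,4}; column 1 has {1,4} → 2.
Cell (r1,c3): row 1 has {2,3,4}; column 3 has {2,4} → 1.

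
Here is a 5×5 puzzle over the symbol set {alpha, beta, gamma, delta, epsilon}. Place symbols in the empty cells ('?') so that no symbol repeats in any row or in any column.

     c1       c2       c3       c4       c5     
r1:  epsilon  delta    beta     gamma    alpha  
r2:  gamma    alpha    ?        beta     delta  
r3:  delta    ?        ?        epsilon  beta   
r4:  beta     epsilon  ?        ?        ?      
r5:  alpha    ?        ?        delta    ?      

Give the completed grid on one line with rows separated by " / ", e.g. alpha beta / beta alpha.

epsilon delta beta gamma alpha / gamma alpha epsilon beta delta / delta gamma alpha epsilon beta / beta epsilon delta alpha gamma / alpha beta gamma delta epsilon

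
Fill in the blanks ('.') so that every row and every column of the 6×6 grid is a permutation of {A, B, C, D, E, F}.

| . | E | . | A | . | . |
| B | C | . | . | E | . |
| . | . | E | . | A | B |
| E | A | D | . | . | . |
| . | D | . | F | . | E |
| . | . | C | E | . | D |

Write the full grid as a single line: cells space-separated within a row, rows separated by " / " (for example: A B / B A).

row 2 has {B,C,E}; column 4 has {A,E,F} — only D is left for (r2,c4).
row 3 has {A,B,E}; column 2 has {A,C,D,E} — only F is left for (r3,c2).
row 3 has {A,B,E,F}; column 4 has {A,D,E,F} — only C is left for (r3,c4).
row 4 has {A,D,E}; column 4 has {A,C,D,E,F} — only B is left for (r4,c4).
row 6 has {C,D,E}; column 2 has {A,C,D,E,F} — only B is left for (r6,c2).
row 6 has {B,C,D,E}; column 5 has {A,E} — only F is left for (r6,c5).
row 3 has {A,B,C,E,F}; column 1 has {B,E} — only D is left for (r3,c1).
row 4 has {A,B,D,E}; column 5 has {A,E,F} — only C is left for (r4,c5).
row 4 has {A,B,C,D,E}; column 6 has {B,D,E} — only F is left for (r4,c6).
row 5 has {D,E,F}; column 5 has {A,C,E,F} — only B is left for (r5,c5).
row 6 has {B,C,D,E,F}; column 1 has {B,D,E} — only A is left for (r6,c1).
row 1 has {A,E}; column 5 has {A,B,C,E,F} — only D is left for (r1,c5).
row 1 has {A,D,E}; column 6 has {B,D,E,F} — only C is left for (r1,c6).
row 2 has {B,C,D,E}; column 6 has {B,C,D,E,F} — only A is left for (r2,c6).
row 5 has {B,D,E,F}; column 1 has {A,B,D,E} — only C is left for (r5,c1).
row 5 has {B,C,D,E,F}; column 3 has {C,D,E} — only A is left for (r5,c3).
row 1 has {A,C,D,E}; column 1 has {A,B,C,D,E} — only F is left for (r1,c1).
row 1 has {A,C,D,E,F}; column 3 has {A,C,D,E} — only B is left for (r1,c3).
row 2 has {A,B,C,D,E}; column 3 has {A,B,C,D,E} — only F is left for (r2,c3).

F E B A D C / B C F D E A / D F E C A B / E A D B C F / C D A F B E / A B C E F D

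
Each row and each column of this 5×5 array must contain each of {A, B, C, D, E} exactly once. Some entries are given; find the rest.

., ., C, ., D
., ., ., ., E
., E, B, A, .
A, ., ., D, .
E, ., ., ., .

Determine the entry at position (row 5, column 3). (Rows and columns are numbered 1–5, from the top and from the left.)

(r1,c1) = B
(r1,c2) = A
(r1,c4) = E
(r3,c5) = C
(r4,c3) = E
(r4,c5) = B
(r5,c5) = A
(r3,c1) = D
(r4,c2) = C
(r5,c3) = D

D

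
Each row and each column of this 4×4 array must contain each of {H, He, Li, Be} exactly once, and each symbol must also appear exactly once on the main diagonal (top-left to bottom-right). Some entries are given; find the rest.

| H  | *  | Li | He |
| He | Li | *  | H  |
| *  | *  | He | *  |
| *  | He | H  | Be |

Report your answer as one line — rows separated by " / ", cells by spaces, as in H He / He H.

H Be Li He / He Li Be H / Be H He Li / Li He H Be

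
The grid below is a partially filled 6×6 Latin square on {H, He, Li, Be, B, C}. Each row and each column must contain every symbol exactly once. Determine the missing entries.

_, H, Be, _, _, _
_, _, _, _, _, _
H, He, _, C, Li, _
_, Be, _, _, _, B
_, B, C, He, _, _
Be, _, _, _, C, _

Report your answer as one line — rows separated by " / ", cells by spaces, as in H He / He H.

At row 3, column 3: row 3 has {H,He,Li,C}; column 3 has {Be,C}; that leaves B.
At row 3, column 6: row 3 has {H,He,Li,B,C}; column 6 has {B}; that leaves Be.
At row 5, column 1: row 5 has {He,B,C}; column 1 has {H,Be}; that leaves Li.
At row 5, column 6: row 5 has {He,Li,B,C}; column 6 has {Be,B}; that leaves H.
At row 6, column 2: row 6 has {Be,C}; column 2 has {H,He,Be,B}; that leaves Li.
At row 6, column 6: row 6 has {Li,Be,C}; column 6 has {H,Be,B}; that leaves He.
At row 2, column 2: row 2 is empty so far; column 2 has {H,He,Li,Be,B}; that leaves C.
At row 2, column 6: row 2 has {C}; column 6 has {H,He,Be,B}; that leaves Li.
At row 5, column 5: row 5 has {H,He,Li,B,C}; column 5 has {Li,C}; that leaves Be.
At row 6, column 3: row 6 has {He,Li,Be,C}; column 3 has {Be,B,C}; that leaves H.
At row 6, column 4: row 6 has {H,He,Li,Be,C}; column 4 has {He,C}; that leaves B.
At row 1, column 4: row 1 has {H,Be}; column 4 has {He,B,C}; that leaves Li.
At row 1, column 6: row 1 has {H,Li,Be}; column 6 has {H,He,Li,Be,B}; that leaves C.
At row 2, column 3: row 2 has {Li,C}; column 3 has {H,Be,B,C}; that leaves He.
At row 4, column 3: row 4 has {Be,B}; column 3 has {H,He,Be,B,C}; that leaves Li.
At row 4, column 4: row 4 has {Li,Be,B}; column 4 has {He,Li,B,C}; that leaves H.
At row 4, column 5: row 4 has {H,Li,Be,B}; column 5 has {Li,Be,C}; that leaves He.
At row 1, column 5: row 1 has {H,Li,Be,C}; column 5 has {He,Li,Be,C}; that leaves B.
At row 2, column 1: row 2 has {He,Li,C}; column 1 has {H,Li,Be}; that leaves B.
At row 2, column 4: row 2 has {He,Li,B,C}; column 4 has {H,He,Li,B,C}; that leaves Be.
At row 2, column 5: row 2 has {He,Li,Be,B,C}; column 5 has {He,Li,Be,B,C}; that leaves H.
At row 4, column 1: row 4 has {H,He,Li,Be,B}; column 1 has {H,Li,Be,B}; that leaves C.
At row 1, column 1: row 1 has {H,Li,Be,B,C}; column 1 has {H,Li,Be,B,C}; that leaves He.

He H Be Li B C / B C He Be H Li / H He B C Li Be / C Be Li H He B / Li B C He Be H / Be Li H B C He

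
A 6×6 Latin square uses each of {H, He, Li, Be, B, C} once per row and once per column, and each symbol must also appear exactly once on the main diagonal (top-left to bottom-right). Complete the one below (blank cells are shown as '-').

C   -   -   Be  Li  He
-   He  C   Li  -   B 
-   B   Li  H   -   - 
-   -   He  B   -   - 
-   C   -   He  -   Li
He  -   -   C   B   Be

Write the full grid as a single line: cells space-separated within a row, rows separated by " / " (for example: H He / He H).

C H B Be Li He / H He C Li Be B / Be B Li H He C / Li Be He B C H / B C Be He H Li / He Li H C B Be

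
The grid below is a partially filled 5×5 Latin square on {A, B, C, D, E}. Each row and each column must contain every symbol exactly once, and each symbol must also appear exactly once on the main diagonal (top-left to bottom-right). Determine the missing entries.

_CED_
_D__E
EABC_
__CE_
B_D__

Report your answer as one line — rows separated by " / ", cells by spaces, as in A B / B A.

A C E D B / C D A B E / E A B C D / D B C E A / B E D A C

(r1,c1) = A
(r1,c5) = B
(r2,c1) = C
(r2,c3) = A
(r2,c4) = B
(r3,c5) = D
(r4,c1) = D
(r4,c2) = B
(r4,c5) = A
(r5,c2) = E
(r5,c4) = A
(r5,c5) = C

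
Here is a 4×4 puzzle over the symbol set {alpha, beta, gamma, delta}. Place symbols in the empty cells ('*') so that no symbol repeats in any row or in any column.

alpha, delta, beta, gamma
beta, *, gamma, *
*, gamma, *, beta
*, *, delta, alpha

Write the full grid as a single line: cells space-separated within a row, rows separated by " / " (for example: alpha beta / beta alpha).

(r2,c2) = alpha
(r2,c4) = delta
(r3,c1) = delta
(r3,c3) = alpha
(r4,c1) = gamma
(r4,c2) = beta

alpha delta beta gamma / beta alpha gamma delta / delta gamma alpha beta / gamma beta delta alpha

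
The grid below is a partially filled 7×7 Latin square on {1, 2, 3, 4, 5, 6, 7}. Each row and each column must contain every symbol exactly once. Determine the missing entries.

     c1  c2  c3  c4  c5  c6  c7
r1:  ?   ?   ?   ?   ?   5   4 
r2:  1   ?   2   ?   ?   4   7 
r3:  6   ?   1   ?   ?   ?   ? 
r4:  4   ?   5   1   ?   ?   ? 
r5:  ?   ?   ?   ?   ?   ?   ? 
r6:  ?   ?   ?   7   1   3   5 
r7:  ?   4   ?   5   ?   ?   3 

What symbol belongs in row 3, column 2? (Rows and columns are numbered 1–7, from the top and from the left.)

(r3,c7) = 2
(r4,c7) = 6
(r5,c7) = 1
(r6,c1) = 2
(r6,c2) = 6
(r6,c3) = 4
(r7,c1) = 7
(r7,c3) = 6
(r7,c5) = 2
(r7,c6) = 1
(r1,c1) = 3
(r1,c3) = 7
(r1,c5) = 6
(r3,c6) = 7
(r4,c6) = 2
(r5,c1) = 5
(r5,c3) = 3
(r5,c6) = 6
(r1,c4) = 2
(r5,c4) = 4
(r5,c5) = 7
(r1,c2) = 1
(r3,c4) = 3
(r4,c5) = 3
(r5,c2) = 2
(r2,c4) = 6
(r2,c5) = 5
(r3,c2) = 5

5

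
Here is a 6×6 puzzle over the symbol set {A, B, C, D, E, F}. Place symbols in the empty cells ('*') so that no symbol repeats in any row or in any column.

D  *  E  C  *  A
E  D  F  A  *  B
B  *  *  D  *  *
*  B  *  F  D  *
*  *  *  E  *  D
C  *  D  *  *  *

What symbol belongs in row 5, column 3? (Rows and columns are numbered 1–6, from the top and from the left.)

B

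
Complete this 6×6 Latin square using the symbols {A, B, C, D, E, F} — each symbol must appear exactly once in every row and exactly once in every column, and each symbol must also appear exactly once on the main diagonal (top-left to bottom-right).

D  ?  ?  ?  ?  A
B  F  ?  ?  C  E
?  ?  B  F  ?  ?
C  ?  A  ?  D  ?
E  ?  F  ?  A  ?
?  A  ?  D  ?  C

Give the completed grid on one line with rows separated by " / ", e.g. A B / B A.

D E C B F A / B F D A C E / A C B F E D / C B A E D F / E D F C A B / F A E D B C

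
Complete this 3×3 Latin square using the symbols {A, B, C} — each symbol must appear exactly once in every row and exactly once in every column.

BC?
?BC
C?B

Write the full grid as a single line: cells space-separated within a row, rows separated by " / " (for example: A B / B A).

B C A / A B C / C A B

(r1,c3) = A
(r2,c1) = A
(r3,c2) = A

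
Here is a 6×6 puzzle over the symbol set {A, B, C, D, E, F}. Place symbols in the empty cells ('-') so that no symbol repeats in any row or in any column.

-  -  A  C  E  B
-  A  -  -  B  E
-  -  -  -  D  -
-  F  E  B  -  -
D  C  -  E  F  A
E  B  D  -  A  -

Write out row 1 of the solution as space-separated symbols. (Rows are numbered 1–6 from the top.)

F D A C E B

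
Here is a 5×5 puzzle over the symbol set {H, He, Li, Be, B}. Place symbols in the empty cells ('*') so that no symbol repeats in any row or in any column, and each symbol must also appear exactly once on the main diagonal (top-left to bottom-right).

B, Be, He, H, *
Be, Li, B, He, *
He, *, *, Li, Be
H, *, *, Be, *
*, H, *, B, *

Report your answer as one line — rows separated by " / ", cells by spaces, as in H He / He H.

B Be He H Li / Be Li B He H / He B H Li Be / H He Li Be B / Li H Be B He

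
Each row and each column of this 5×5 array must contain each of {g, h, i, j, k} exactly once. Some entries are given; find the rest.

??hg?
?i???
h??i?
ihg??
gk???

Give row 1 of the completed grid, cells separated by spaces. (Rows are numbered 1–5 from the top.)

k j h g i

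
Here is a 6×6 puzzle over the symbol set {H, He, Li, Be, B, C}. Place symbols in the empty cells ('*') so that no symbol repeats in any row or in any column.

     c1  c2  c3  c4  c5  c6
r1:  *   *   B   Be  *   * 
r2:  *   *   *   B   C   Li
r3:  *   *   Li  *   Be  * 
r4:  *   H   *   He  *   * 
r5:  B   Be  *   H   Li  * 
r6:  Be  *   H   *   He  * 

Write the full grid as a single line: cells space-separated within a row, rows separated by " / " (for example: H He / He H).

C Li B Be H He / H He Be B C Li / He B Li C Be H / Li H C He B Be / B Be He H Li C / Be C H Li He B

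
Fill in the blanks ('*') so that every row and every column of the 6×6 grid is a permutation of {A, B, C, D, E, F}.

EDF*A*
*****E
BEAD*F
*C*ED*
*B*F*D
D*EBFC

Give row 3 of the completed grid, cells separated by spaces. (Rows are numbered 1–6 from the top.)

B E A D C F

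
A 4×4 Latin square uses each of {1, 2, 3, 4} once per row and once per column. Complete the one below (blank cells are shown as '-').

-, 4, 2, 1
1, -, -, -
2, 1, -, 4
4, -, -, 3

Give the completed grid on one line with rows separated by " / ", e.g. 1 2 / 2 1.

row 1 has {1,2,4}; column 1 has {1,2,4} — only 3 is left for (r1,c1).
row 2 has {1}; column 4 has {1,3,4} — only 2 is left for (r2,c4).
row 3 has {1,2,4}; column 3 has {2} — only 3 is left for (r3,c3).
row 4 has {3,4}; column 2 has {1,4} — only 2 is left for (r4,c2).
row 4 has {2,3,4}; column 3 has {2,3} — only 1 is left for (r4,c3).
row 2 has {1,2}; column 2 has {1,2,4} — only 3 is left for (r2,c2).
row 2 has {1,2,3}; column 3 has {1,2,3} — only 4 is left for (r2,c3).

3 4 2 1 / 1 3 4 2 / 2 1 3 4 / 4 2 1 3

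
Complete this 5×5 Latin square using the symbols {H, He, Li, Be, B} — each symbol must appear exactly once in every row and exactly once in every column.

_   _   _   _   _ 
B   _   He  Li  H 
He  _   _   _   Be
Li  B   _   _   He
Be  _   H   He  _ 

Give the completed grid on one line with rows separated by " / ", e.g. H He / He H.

H He B Be Li / B Be He Li H / He H Li B Be / Li B Be H He / Be Li H He B

(r1,c1) = H
(r2,c2) = Be
(r4,c3) = Be
(r4,c4) = H
(r5,c2) = Li
(r5,c5) = B
(r1,c2) = He
(r1,c5) = Li
(r3,c2) = H
(r3,c4) = B
(r1,c3) = B
(r1,c4) = Be
(r3,c3) = Li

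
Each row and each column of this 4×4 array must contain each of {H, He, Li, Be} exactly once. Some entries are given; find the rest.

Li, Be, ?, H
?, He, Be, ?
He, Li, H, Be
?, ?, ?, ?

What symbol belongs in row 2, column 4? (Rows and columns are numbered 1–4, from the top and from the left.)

Li

Cell (r1,c3): row 1 has {H,Li,Be}; column 3 has {H,Be} → He.
Cell (r2,c1): row 2 has {He,Be}; column 1 has {He,Li} → H.
Cell (r2,c4): row 2 has {H,He,Be}; column 4 has {H,Be} → Li.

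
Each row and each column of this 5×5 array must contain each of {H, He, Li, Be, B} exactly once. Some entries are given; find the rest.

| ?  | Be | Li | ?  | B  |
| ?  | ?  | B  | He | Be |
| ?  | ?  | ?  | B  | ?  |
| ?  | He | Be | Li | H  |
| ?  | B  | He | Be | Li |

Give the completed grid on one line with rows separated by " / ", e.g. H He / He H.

He Be Li H B / Li H B He Be / Be Li H B He / B He Be Li H / H B He Be Li

(r1,c4) = H
(r3,c3) = H
(r3,c5) = He
(r4,c1) = B
(r5,c1) = H
(r1,c1) = He
(r2,c1) = Li
(r2,c2) = H
(r3,c1) = Be
(r3,c2) = Li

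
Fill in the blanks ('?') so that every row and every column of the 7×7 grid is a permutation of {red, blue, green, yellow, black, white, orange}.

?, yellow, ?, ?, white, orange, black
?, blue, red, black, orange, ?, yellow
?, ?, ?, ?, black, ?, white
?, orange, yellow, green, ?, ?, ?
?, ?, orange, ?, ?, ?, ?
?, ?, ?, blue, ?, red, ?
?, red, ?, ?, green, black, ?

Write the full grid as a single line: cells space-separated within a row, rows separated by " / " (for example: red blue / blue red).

(r1,c4): row 1 has {yellow,black,white,orange}; column 4 has {blue,green,black}, so it must be red.
(r3,c2): row 3 has {black,white}; column 2 has {red,blue,yellow,orange}, so it must be green.
(r3,c3): row 3 has {green,black,white}; column 3 has {red,yellow,orange}, so it must be blue.
(r3,c6): row 3 has {blue,green,black,white}; column 6 has {red,black,orange}, so it must be yellow.
(r6,c5): row 6 has {red,blue}; column 5 has {green,black,white,orange}, so it must be yellow.
(r7,c3): row 7 has {red,green,black}; column 3 has {red,blue,yellow,orange}, so it must be white.
(r1,c3): row 1 has {red,yellow,black,white,orange}; column 3 has {red,blue,yellow,white,orange}, so it must be green.
(r3,c4): row 3 has {blue,green,yellow,black,white}; column 4 has {red,blue,green,black}, so it must be orange.
(r6,c3): row 6 has {red,blue,yellow}; column 3 has {red,blue,green,yellow,white,orange}, so it must be black.
(r7,c4): row 7 has {red,green,black,white}; column 4 has {red,blue,green,black,orange}, so it must be yellow.
(r1,c1): row 1 has {red,green,yellow,black,white,orange}; column 1 is empty so far, so it must be blue.
(r3,c1): row 3 has {blue,green,yellow,black,white,orange}; column 1 has {blue}, so it must be red.
(r5,c4): row 5 has {orange}; column 4 has {red,blue,green,yellow,black,orange}, so it must be white.
(r6,c2): row 6 has {red,blue,yellow,black}; column 2 has {red,blue,green,yellow,orange}, so it must be white.
(r7,c1): row 7 has {red,green,yellow,black,white}; column 1 has {red,blue}, so it must be orange.
(r7,c7): row 7 has {red,green,yellow,black,white,orange}; column 7 has {yellow,black,white}, so it must be blue.
(r4,c7): row 4 has {green,yellow,orange}; column 7 has {blue,yellow,black,white}, so it must be red.
(r5,c2): row 5 has {white,orange}; column 2 has {red,blue,green,yellow,white,orange}, so it must be black.
(r5,c7): row 5 has {black,white,orange}; column 7 has {red,blue,yellow,black,white}, so it must be green.
(r6,c1): row 6 has {red,blue,yellow,black,white}; column 1 has {red,blue,orange}, so it must be green.
(r6,c7): row 6 has {red,blue,green,yellow,black,white}; column 7 has {red,blue,green,yellow,black,white}, so it must be orange.
(r2,c1): row 2 has {red,blue,yellow,black,orange}; column 1 has {red,blue,green,orange}, so it must be white.
(r2,c6): row 2 has {red,blue,yellow,black,white,orange}; column 6 has {red,yellow,black,orange}, so it must be green.
(r4,c1): row 4 has {red,green,yellow,orange}; column 1 has {red,blue,green,white,orange}, so it must be black.
(r4,c5): row 4 has {red,green,yellow,black,orange}; column 5 has {green,yellow,black,white,orange}, so it must be blue.
(r4,c6): row 4 has {red,blue,green,yellow,black,orange}; column 6 has {red,green,yellow,black,orange}, so it must be white.
(r5,c1): row 5 has {green,black,white,orange}; column 1 has {red,blue,green,black,white,orange}, so it must be yellow.
(r5,c5): row 5 has {green,yellow,black,white,orange}; column 5 has {blue,green,yellow,black,white,orange}, so it must be red.
(r5,c6): row 5 has {red,green,yellow,black,white,orange}; column 6 has {red,green,yellow,black,white,orange}, so it must be blue.

blue yellow green red white orange black / white blue red black orange green yellow / red green blue orange black yellow white / black orange yellow green blue white red / yellow black orange white red blue green / green white black blue yellow red orange / orange red white yellow green black blue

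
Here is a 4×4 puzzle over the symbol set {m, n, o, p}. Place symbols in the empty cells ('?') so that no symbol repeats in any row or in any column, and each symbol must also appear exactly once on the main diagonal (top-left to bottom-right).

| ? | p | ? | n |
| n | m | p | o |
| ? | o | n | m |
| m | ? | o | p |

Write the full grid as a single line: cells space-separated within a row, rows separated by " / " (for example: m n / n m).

row 1 has {n,p}; column 1 has {m,n}; the diagonal has {m,n,p} — only o is left for (r1,c1).
row 1 has {n,o,p}; column 3 has {n,o,p} — only m is left for (r1,c3).
row 3 has {m,n,o}; column 1 has {m,n,o} — only p is left for (r3,c1).
row 4 has {m,o,p}; column 2 has {m,o,p} — only n is left for (r4,c2).

o p m n / n m p o / p o n m / m n o p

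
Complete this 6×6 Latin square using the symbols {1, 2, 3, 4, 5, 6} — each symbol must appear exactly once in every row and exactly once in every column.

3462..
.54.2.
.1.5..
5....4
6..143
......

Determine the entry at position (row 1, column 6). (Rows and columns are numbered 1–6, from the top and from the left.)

1

(r2,c1): row 2 has {2,4,5}; column 1 has {3,5,6}, so it must be 1.
(r2,c6): row 2 has {1,2,4,5}; column 6 has {3,4}, so it must be 6.
(r3,c6): row 3 has {1,5}; column 6 has {3,4,6}, so it must be 2.
(r5,c2): row 5 has {1,3,4,6}; column 2 has {1,4,5}, so it must be 2.
(r5,c3): row 5 has {1,2,3,4,6}; column 3 has {4,6}, so it must be 5.
(r2,c4): row 2 has {1,2,4,5,6}; column 4 has {1,2,5}, so it must be 3.
(r3,c1): row 3 has {1,2,5}; column 1 has {1,3,5,6}, so it must be 4.
(r3,c3): row 3 has {1,2,4,5}; column 3 has {4,5,6}, so it must be 3.
(r3,c5): row 3 has {1,2,3,4,5}; column 5 has {2,4}, so it must be 6.
(r4,c4): row 4 has {4,5}; column 4 has {1,2,3,5}, so it must be 6.
(r6,c1): row 6 is empty so far; column 1 has {1,3,4,5,6}, so it must be 2.
(r6,c3): row 6 has {2}; column 3 has {3,4,5,6}, so it must be 1.
(r6,c4): row 6 has {1,2}; column 4 has {1,2,3,5,6}, so it must be 4.
(r6,c6): row 6 has {1,2,4}; column 6 has {2,3,4,6}, so it must be 5.
(r1,c6): row 1 has {2,3,4,6}; column 6 has {2,3,4,5,6}, so it must be 1.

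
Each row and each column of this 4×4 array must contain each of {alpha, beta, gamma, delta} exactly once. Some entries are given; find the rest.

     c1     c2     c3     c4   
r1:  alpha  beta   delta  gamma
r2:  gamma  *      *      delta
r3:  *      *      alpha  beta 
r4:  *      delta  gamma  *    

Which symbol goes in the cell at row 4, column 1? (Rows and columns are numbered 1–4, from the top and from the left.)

beta

(r2,c2) = alpha
(r2,c3) = beta
(r3,c1) = delta
(r3,c2) = gamma
(r4,c1) = beta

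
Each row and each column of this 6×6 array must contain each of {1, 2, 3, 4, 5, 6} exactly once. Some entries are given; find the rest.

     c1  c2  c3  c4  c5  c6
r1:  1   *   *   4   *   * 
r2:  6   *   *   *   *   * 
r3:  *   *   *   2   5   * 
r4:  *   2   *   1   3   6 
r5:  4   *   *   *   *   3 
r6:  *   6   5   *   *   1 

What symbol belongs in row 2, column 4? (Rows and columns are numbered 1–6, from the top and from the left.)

5

row 3 has {2,5}; column 1 has {1,4,6} — only 3 is left for (r3,c1).
row 3 has {2,3,5}; column 6 has {1,3,6} — only 4 is left for (r3,c6).
row 4 has {1,2,3,6}; column 1 has {1,3,4,6} — only 5 is left for (r4,c1).
row 4 has {1,2,3,5,6}; column 3 has {5} — only 4 is left for (r4,c3).
row 6 has {1,5,6}; column 1 has {1,3,4,5,6} — only 2 is left for (r6,c1).
row 6 has {1,2,5,6}; column 4 has {1,2,4} — only 3 is left for (r6,c4).
row 6 has {1,2,3,5,6}; column 5 has {3,5} — only 4 is left for (r6,c5).
row 2 has {6}; column 4 has {1,2,3,4} — only 5 is left for (r2,c4).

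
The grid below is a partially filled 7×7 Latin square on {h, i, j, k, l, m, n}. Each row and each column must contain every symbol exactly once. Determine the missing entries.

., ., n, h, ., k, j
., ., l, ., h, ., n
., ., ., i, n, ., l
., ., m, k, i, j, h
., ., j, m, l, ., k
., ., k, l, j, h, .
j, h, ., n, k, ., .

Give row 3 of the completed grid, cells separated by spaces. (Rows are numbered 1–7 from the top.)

k j h i n m l

(r1,c5): row 1 has {h,j,k,n}; column 5 has {h,i,j,k,l,n}, so it must be m.
(r2,c4): row 2 has {h,l,n}; column 4 has {h,i,k,l,m,n}, so it must be j.
(r3,c3): row 3 has {i,l,n}; column 3 has {j,k,l,m,n}, so it must be h.
(r3,c6): row 3 has {h,i,l,n}; column 6 has {h,j,k}, so it must be m.
(r7,c3): row 7 has {h,j,k,n}; column 3 has {h,j,k,l,m,n}, so it must be i.
(r7,c6): row 7 has {h,i,j,k,n}; column 6 has {h,j,k,m}, so it must be l.
(r7,c7): row 7 has {h,i,j,k,l,n}; column 7 has {h,j,k,l,n}, so it must be m.
(r2,c6): row 2 has {h,j,l,n}; column 6 has {h,j,k,l,m}, so it must be i.
(r3,c1): row 3 has {h,i,l,m,n}; column 1 has {j}, so it must be k.
(r3,c2): row 3 has {h,i,k,l,m,n}; column 2 has {h}, so it must be j.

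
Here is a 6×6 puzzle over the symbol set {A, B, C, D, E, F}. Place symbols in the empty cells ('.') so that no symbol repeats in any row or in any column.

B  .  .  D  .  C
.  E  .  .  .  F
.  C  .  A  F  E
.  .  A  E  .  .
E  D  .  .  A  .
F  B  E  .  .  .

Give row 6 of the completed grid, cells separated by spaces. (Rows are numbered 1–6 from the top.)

F B E C D A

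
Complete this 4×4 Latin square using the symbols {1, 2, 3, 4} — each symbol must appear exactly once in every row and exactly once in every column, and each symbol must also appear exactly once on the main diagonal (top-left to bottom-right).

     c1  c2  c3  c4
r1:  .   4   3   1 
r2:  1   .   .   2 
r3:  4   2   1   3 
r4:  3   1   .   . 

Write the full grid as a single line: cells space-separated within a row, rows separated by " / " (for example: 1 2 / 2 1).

row 1 has {1,3,4}; column 1 has {1,3,4}; the diagonal has {1} — only 2 is left for (r1,c1).
row 2 has {1,2}; column 2 has {1,2,4}; the diagonal has {1,2} — only 3 is left for (r2,c2).
row 2 has {1,2,3}; column 3 has {1,3} — only 4 is left for (r2,c3).
row 4 has {1,3}; column 3 has {1,3,4} — only 2 is left for (r4,c3).
row 4 has {1,2,3}; column 4 has {1,2,3}; the diagonal has {1,2,3} — only 4 is left for (r4,c4).

2 4 3 1 / 1 3 4 2 / 4 2 1 3 / 3 1 2 4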